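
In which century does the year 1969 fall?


Century = (year - 1) // 100 + 1
= (1969 - 1) // 100 + 1
= 1968 // 100 + 1
= 19 + 1

20th century


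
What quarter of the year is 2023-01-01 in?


Month: January (month 1)
Q1: Jan-Mar, Q2: Apr-Jun, Q3: Jul-Sep, Q4: Oct-Dec

Q1


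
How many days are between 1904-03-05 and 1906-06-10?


From 1904-03-05 to 1906-06-10
1904-03-05: days before March = 31 + 29 = 60 (1904 is a leap year); day of year = 60 + 5 = 65
1906-06-10: days before June = 31 + 28 + 31 + 30 + 31 = 151 (1906 is not a leap year); day of year = 151 + 10 = 161
Rest of 1904: 366 - 65 = 301
Full years 1905 (365): 365
Total = 301 + 365 + 161 = 827

827 days


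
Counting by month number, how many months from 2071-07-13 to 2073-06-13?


From July 2071 to June 2073
2 years * 12 = 24 months, minus 1 month = 23

23 months


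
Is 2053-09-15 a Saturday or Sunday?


Anchor: Jan 1, 2053. With p = 2053 - 1 = 2052: (p + p//4 - p//100 + p//400) mod 7 = (2052 + 513 - 20 + 5) mod 7 = 2550 mod 7 = 2 -> Wednesday (Mon=0 ... Sun=6)
Day of year: 258; offset = 257
Weekday index = (2 + 257) mod 7 = 0 -> Monday
Weekend days: Saturday, Sunday

No


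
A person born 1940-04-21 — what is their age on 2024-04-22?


Birth: 1940-04-21
Reference: 2024-04-22
Year difference: 2024 - 1940 = 84

84 years old


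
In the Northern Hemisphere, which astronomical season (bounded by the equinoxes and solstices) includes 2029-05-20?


Date: May 20
Astronomical Spring (approx.; exact equinox/solstice day varies by year): March 20 to June 20
May 20 falls within the Spring window

Spring


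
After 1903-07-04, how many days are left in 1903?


Day of year: 185 of 365
Remaining = 365 - 185

180 days


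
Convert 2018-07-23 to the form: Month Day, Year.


ISO 2018-07-23 parses as year=2018, month=07, day=23
Month 7 -> July

July 23, 2018


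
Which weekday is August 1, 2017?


Target: August 1, 2017
Anchor: Jan 1, 2017. With p = 2017 - 1 = 2016: (p + p//4 - p//100 + p//400) mod 7 = (2016 + 504 - 20 + 5) mod 7 = 2505 mod 7 = 6 -> Sunday (Mon=0 ... Sun=6)
Days before August (Jan-Jul): 212 days
Weekday index = (6 + 212) mod 7 = 1

Tuesday


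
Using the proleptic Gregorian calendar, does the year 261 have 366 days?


Gregorian leap year rule: divisible by 4, but not by 100, unless also by 400.
261 is not divisible by 4 -> not a leap year

No


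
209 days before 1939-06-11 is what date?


Start: 1939-06-11, subtract 209 days
Back 11 days from June 11 reaches May 31, 1939 -> 198 left
May 1939 has 31 days -> back to April 30, 1939 -> 167 left
April 1939 has 30 days -> back to March 31, 1939 -> 137 left
March 1939 has 31 days -> back to February 28, 1939 -> 106 left
February 1939 has 28 days -> back to January 31, 1939 -> 78 left
January 1939 has 31 days -> back to December 31, 1938 -> 47 left
December 1938 has 31 days -> back to November 30, 1938 -> 16 left
November 1938: 30 - 16 = 14 -> lands on November 14

Result: 1938-11-14


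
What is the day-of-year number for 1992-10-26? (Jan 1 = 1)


Date: October 26, 1992
Days in months 1 through 9: 274
Plus 26 days in October

Day of year: 300


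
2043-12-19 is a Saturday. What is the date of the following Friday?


Current: Saturday
Target: Friday
Days ahead: 6

Next Friday: 2043-12-25


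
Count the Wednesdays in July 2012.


July 2012 has 31 days
Anchor: Jan 1, 2012. With p = 2012 - 1 = 2011: (p + p//4 - p//100 + p//400) mod 7 = (2011 + 502 - 20 + 5) mod 7 = 2498 mod 7 = 6 -> Sunday (Mon=0 ... Sun=6)
Days before July (Jan-Jun): 182; July 1 index = (6 + 182) mod 7 = 6 -> Sunday
First Wednesday is July 4
Wednesdays: 4, 11, 18, 25

4 Wednesdays


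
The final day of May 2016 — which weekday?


May 2016 has 31 days
Anchor: Jan 1, 2016. With p = 2016 - 1 = 2015: (p + p//4 - p//100 + p//400) mod 7 = (2015 + 503 - 20 + 5) mod 7 = 2503 mod 7 = 4 -> Friday (Mon=0 ... Sun=6)
Days before May (Jan-Apr): 121; May 1 index = (4 + 121) mod 7 = 6 -> Sunday
Last day offset: 31 - 1 = 30 days
Weekday index = (6 + 30) mod 7 = 1

Tuesday, May 31


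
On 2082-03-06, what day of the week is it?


Date: March 6, 2082
Anchor: Jan 1, 2082. With p = 2082 - 1 = 2081: (p + p//4 - p//100 + p//400) mod 7 = (2081 + 520 - 20 + 5) mod 7 = 2586 mod 7 = 3 -> Thursday (Mon=0 ... Sun=6)
Days before March (Jan-Feb): 59; offset = 59 + 6 - 1 = 64
Weekday index = (3 + 64) mod 7 = 4

Day of the week: Friday


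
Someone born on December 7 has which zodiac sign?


Date: December 7
Conventional tropical zodiac dates: Sagittarius from November 22 onward; Capricorn starts December 22
December 7 falls within the Sagittarius range

Sagittarius


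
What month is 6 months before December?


December is month 12
12 - 6 = 6

June


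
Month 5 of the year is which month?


Month 5 of 12

May


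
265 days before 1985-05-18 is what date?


Start: 1985-05-18, subtract 265 days
Back 18 days from May 18 reaches April 30, 1985 -> 247 left
April 1985 has 30 days -> back to March 31, 1985 -> 217 left
March 1985 has 31 days -> back to February 28, 1985 -> 186 left
February 1985 has 28 days -> back to January 31, 1985 -> 158 left
January 1985 has 31 days -> back to December 31, 1984 -> 127 left
December 1984 has 31 days -> back to November 30, 1984 -> 96 left
November 1984 has 30 days -> back to October 31, 1984 -> 66 left
October 1984 has 31 days -> back to September 30, 1984 -> 35 left
September 1984 has 30 days -> back to August 31, 1984 -> 5 left
August 1984: 31 - 5 = 26 -> lands on August 26

Result: 1984-08-26


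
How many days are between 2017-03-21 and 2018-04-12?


From 2017-03-21 to 2018-04-12
2017-03-21: days before March = 31 + 28 = 59 (2017 is not a leap year); day of year = 59 + 21 = 80
2018-04-12: days before April = 31 + 28 + 31 = 90 (2018 is not a leap year); day of year = 90 + 12 = 102
Rest of 2017: 365 - 80 = 285
Total = 285 + 102 = 387

387 days


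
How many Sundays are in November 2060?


November 2060 has 30 days
Anchor: Jan 1, 2060. With p = 2060 - 1 = 2059: (p + p//4 - p//100 + p//400) mod 7 = (2059 + 514 - 20 + 5) mod 7 = 2558 mod 7 = 3 -> Thursday (Mon=0 ... Sun=6)
Days before November (Jan-Oct): 305; November 1 index = (3 + 305) mod 7 = 0 -> Monday
First Sunday is November 7
Sundays: 7, 14, 21, 28

4 Sundays


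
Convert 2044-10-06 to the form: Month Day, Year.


ISO 2044-10-06 parses as year=2044, month=10, day=06
Month 10 -> October

October 6, 2044


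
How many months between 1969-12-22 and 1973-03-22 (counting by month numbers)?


From December 1969 to March 1973
4 years * 12 = 48 months, minus 9 months = 39

39 months


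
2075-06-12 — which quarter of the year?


Month: June (month 6)
Q1: Jan-Mar, Q2: Apr-Jun, Q3: Jul-Sep, Q4: Oct-Dec

Q2


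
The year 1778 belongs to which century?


Century = (year - 1) // 100 + 1
= (1778 - 1) // 100 + 1
= 1777 // 100 + 1
= 17 + 1

18th century


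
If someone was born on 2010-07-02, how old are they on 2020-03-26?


Birth: 2010-07-02
Reference: 2020-03-26
Year difference: 2020 - 2010 = 10
Birthday not yet reached in 2020, subtract 1

9 years old


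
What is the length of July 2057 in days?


July 2057

31 days


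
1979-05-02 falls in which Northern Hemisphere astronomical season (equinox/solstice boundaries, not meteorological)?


Date: May 2
Astronomical Spring (approx.; exact equinox/solstice day varies by year): March 20 to June 20
May 2 falls within the Spring window

Spring


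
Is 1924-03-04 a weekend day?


Anchor: Jan 1, 1924. With p = 1924 - 1 = 1923: (p + p//4 - p//100 + p//400) mod 7 = (1923 + 480 - 19 + 4) mod 7 = 2388 mod 7 = 1 -> Tuesday (Mon=0 ... Sun=6)
Day of year: 64; offset = 63
Weekday index = (1 + 63) mod 7 = 1 -> Tuesday
Weekend days: Saturday, Sunday

No


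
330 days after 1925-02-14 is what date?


Start: 1925-02-14, add 330 days
February 1925 has 28 days: 28 - 14 = 14 days to February 28 -> 316 left
March 1925 has 31 days -> 285 left
April 1925 has 30 days -> 255 left
May 1925 has 31 days -> 224 left
June 1925 has 30 days -> 194 left
July 1925 has 31 days -> 163 left
August 1925 has 31 days -> 132 left
September 1925 has 30 days -> 102 left
October 1925 has 31 days -> 71 left
November 1925 has 30 days -> 41 left
December 1925 has 31 days -> 10 left
January 1926: 10 <= 31 -> lands on January 10

Result: 1926-01-10


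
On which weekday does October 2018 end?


October 2018 has 31 days
Anchor: Jan 1, 2018. With p = 2018 - 1 = 2017: (p + p//4 - p//100 + p//400) mod 7 = (2017 + 504 - 20 + 5) mod 7 = 2506 mod 7 = 0 -> Monday (Mon=0 ... Sun=6)
Days before October (Jan-Sep): 273; October 1 index = (0 + 273) mod 7 = 0 -> Monday
Last day offset: 31 - 1 = 30 days
Weekday index = (0 + 30) mod 7 = 2

Wednesday, October 31


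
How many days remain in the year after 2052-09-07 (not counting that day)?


Day of year: 251 of 366
Remaining = 366 - 251

115 days


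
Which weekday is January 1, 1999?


Target: January 1, 1999
Anchor: Jan 1, 1999. With p = 1999 - 1 = 1998: (p + p//4 - p//100 + p//400) mod 7 = (1998 + 499 - 19 + 4) mod 7 = 2482 mod 7 = 4 -> Friday (Mon=0 ... Sun=6)
Offset from anchor: 0 days
Weekday index = (4 + 0) mod 7 = 4

Friday


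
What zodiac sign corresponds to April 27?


Date: April 27
Conventional tropical zodiac dates: Taurus from April 20 onward; Gemini starts May 21
April 27 falls within the Taurus range

Taurus


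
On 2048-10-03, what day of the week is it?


Date: October 3, 2048
Anchor: Jan 1, 2048. With p = 2048 - 1 = 2047: (p + p//4 - p//100 + p//400) mod 7 = (2047 + 511 - 20 + 5) mod 7 = 2543 mod 7 = 2 -> Wednesday (Mon=0 ... Sun=6)
Days before October (Jan-Sep): 274; offset = 274 + 3 - 1 = 276
Weekday index = (2 + 276) mod 7 = 5

Day of the week: Saturday


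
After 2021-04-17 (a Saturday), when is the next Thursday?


Current: Saturday
Target: Thursday
Days ahead: 5

Next Thursday: 2021-04-22


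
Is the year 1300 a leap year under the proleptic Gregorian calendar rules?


Gregorian leap year rule: divisible by 4, but not by 100, unless also by 400.
1300 is divisible by 100 but not 400 -> not a leap year

No


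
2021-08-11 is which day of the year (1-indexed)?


Date: August 11, 2021
Days in months 1 through 7: 212
Plus 11 days in August

Day of year: 223


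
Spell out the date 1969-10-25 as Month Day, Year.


ISO 1969-10-25 parses as year=1969, month=10, day=25
Month 10 -> October

October 25, 1969


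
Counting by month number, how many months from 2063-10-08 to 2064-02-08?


From October 2063 to February 2064
1 year * 12 = 12 months, minus 8 months = 4

4 months


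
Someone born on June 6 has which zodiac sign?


Date: June 6
Conventional tropical zodiac dates: Gemini from May 21 onward; Cancer starts June 21
June 6 falls within the Gemini range

Gemini


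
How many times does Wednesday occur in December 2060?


December 2060 has 31 days
Anchor: Jan 1, 2060. With p = 2060 - 1 = 2059: (p + p//4 - p//100 + p//400) mod 7 = (2059 + 514 - 20 + 5) mod 7 = 2558 mod 7 = 3 -> Thursday (Mon=0 ... Sun=6)
Days before December (Jan-Nov): 335; December 1 index = (3 + 335) mod 7 = 2 -> Wednesday
First Wednesday is December 1
Wednesdays: 1, 8, 15, 22, 29

5 Wednesdays


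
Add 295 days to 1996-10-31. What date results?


Start: 1996-10-31, add 295 days
October 31 is the last day of October 1996 -> 295 left
November 1996 has 30 days -> 265 left
December 1996 has 31 days -> 234 left
January 1997 has 31 days -> 203 left
February 1997 has 28 days -> 175 left
March 1997 has 31 days -> 144 left
April 1997 has 30 days -> 114 left
May 1997 has 31 days -> 83 left
June 1997 has 30 days -> 53 left
July 1997 has 31 days -> 22 left
August 1997: 22 <= 31 -> lands on August 22

Result: 1997-08-22


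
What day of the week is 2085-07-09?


Date: July 9, 2085
Anchor: Jan 1, 2085. With p = 2085 - 1 = 2084: (p + p//4 - p//100 + p//400) mod 7 = (2084 + 521 - 20 + 5) mod 7 = 2590 mod 7 = 0 -> Monday (Mon=0 ... Sun=6)
Days before July (Jan-Jun): 181; offset = 181 + 9 - 1 = 189
Weekday index = (0 + 189) mod 7 = 0

Day of the week: Monday


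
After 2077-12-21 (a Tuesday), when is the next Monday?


Current: Tuesday
Target: Monday
Days ahead: 6

Next Monday: 2077-12-27


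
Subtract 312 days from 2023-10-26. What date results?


Start: 2023-10-26, subtract 312 days
Back 26 days from October 26 reaches September 30, 2023 -> 286 left
September 2023 has 30 days -> back to August 31, 2023 -> 256 left
August 2023 has 31 days -> back to July 31, 2023 -> 225 left
July 2023 has 31 days -> back to June 30, 2023 -> 194 left
June 2023 has 30 days -> back to May 31, 2023 -> 164 left
May 2023 has 31 days -> back to April 30, 2023 -> 133 left
April 2023 has 30 days -> back to March 31, 2023 -> 103 left
March 2023 has 31 days -> back to February 28, 2023 -> 72 left
February 2023 has 28 days -> back to January 31, 2023 -> 44 left
January 2023 has 31 days -> back to December 31, 2022 -> 13 left
December 2022: 31 - 13 = 18 -> lands on December 18

Result: 2022-12-18


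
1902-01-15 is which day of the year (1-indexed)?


Date: January 15, 1902
No months before January
Plus 15 days in January

Day of year: 15


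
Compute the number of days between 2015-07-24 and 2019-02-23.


From 2015-07-24 to 2019-02-23
2015-07-24: days before July = 31 + 28 + 31 + 30 + 31 + 30 = 181 (2015 is not a leap year); day of year = 181 + 24 = 205
2019-02-23: days before February = 31; day of year = 31 + 23 = 54
Rest of 2015: 365 - 205 = 160
Full years 2016 (366), 2017 (365), 2018 (365): 1096
Total = 160 + 1096 + 54 = 1310

1310 days


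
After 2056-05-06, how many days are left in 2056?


Day of year: 127 of 366
Remaining = 366 - 127

239 days


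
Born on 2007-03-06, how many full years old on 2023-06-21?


Birth: 2007-03-06
Reference: 2023-06-21
Year difference: 2023 - 2007 = 16

16 years old


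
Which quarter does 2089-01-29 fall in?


Month: January (month 1)
Q1: Jan-Mar, Q2: Apr-Jun, Q3: Jul-Sep, Q4: Oct-Dec

Q1


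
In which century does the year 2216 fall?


Century = (year - 1) // 100 + 1
= (2216 - 1) // 100 + 1
= 2215 // 100 + 1
= 22 + 1

23rd century


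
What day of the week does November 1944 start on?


Target: November 1, 1944
Anchor: Jan 1, 1944. With p = 1944 - 1 = 1943: (p + p//4 - p//100 + p//400) mod 7 = (1943 + 485 - 19 + 4) mod 7 = 2413 mod 7 = 5 -> Saturday (Mon=0 ... Sun=6)
Days before November (Jan-Oct): 305 days
Weekday index = (5 + 305) mod 7 = 2

Wednesday


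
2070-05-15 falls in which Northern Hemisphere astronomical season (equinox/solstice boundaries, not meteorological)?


Date: May 15
Astronomical Spring (approx.; exact equinox/solstice day varies by year): March 20 to June 20
May 15 falls within the Spring window

Spring


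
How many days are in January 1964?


January 1964

31 days


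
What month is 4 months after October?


October is month 10
10 + 4 = 14; wrap: 14 - 12 = 2

February


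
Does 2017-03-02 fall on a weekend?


Anchor: Jan 1, 2017. With p = 2017 - 1 = 2016: (p + p//4 - p//100 + p//400) mod 7 = (2016 + 504 - 20 + 5) mod 7 = 2505 mod 7 = 6 -> Sunday (Mon=0 ... Sun=6)
Day of year: 61; offset = 60
Weekday index = (6 + 60) mod 7 = 3 -> Thursday
Weekend days: Saturday, Sunday

No


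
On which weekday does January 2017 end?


January 2017 has 31 days
Anchor: Jan 1, 2017. With p = 2017 - 1 = 2016: (p + p//4 - p//100 + p//400) mod 7 = (2016 + 504 - 20 + 5) mod 7 = 2505 mod 7 = 6 -> Sunday (Mon=0 ... Sun=6)
January 1 is the anchor itself -> Sunday
Last day offset: 31 - 1 = 30 days
Weekday index = (6 + 30) mod 7 = 1

Tuesday, January 31


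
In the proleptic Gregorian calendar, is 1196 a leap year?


Gregorian leap year rule: divisible by 4, but not by 100, unless also by 400.
1196 is divisible by 4 but not 100 -> leap year

Yes


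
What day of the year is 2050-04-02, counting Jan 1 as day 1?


Date: April 2, 2050
Days in months 1 through 3: 90
Plus 2 days in April

Day of year: 92


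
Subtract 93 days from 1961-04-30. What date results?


Start: 1961-04-30, subtract 93 days
Back 30 days from April 30 reaches March 31, 1961 -> 63 left
March 1961 has 31 days -> back to February 28, 1961 -> 32 left
February 1961 has 28 days -> back to January 31, 1961 -> 4 left
January 1961: 31 - 4 = 27 -> lands on January 27

Result: 1961-01-27


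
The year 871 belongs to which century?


Century = (year - 1) // 100 + 1
= (871 - 1) // 100 + 1
= 870 // 100 + 1
= 8 + 1

9th century


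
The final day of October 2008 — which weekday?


October 2008 has 31 days
Anchor: Jan 1, 2008. With p = 2008 - 1 = 2007: (p + p//4 - p//100 + p//400) mod 7 = (2007 + 501 - 20 + 5) mod 7 = 2493 mod 7 = 1 -> Tuesday (Mon=0 ... Sun=6)
Days before October (Jan-Sep): 274; October 1 index = (1 + 274) mod 7 = 2 -> Wednesday
Last day offset: 31 - 1 = 30 days
Weekday index = (2 + 30) mod 7 = 4

Friday, October 31


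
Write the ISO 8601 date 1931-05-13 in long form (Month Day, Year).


ISO 1931-05-13 parses as year=1931, month=05, day=13
Month 5 -> May

May 13, 1931


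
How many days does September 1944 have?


September 1944

30 days


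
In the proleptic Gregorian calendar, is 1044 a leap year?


Gregorian leap year rule: divisible by 4, but not by 100, unless also by 400.
1044 is divisible by 4 but not 100 -> leap year

Yes


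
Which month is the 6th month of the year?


Month 6 of 12

June


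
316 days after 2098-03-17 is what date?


Start: 2098-03-17, add 316 days
March 2098 has 31 days: 31 - 17 = 14 days to March 31 -> 302 left
April 2098 has 30 days -> 272 left
May 2098 has 31 days -> 241 left
June 2098 has 30 days -> 211 left
July 2098 has 31 days -> 180 left
August 2098 has 31 days -> 149 left
September 2098 has 30 days -> 119 left
October 2098 has 31 days -> 88 left
November 2098 has 30 days -> 58 left
December 2098 has 31 days -> 27 left
January 2099: 27 <= 31 -> lands on January 27

Result: 2099-01-27


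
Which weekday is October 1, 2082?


Target: October 1, 2082
Anchor: Jan 1, 2082. With p = 2082 - 1 = 2081: (p + p//4 - p//100 + p//400) mod 7 = (2081 + 520 - 20 + 5) mod 7 = 2586 mod 7 = 3 -> Thursday (Mon=0 ... Sun=6)
Days before October (Jan-Sep): 273 days
Weekday index = (3 + 273) mod 7 = 3

Thursday


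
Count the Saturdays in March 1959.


March 1959 has 31 days
Anchor: Jan 1, 1959. With p = 1959 - 1 = 1958: (p + p//4 - p//100 + p//400) mod 7 = (1958 + 489 - 19 + 4) mod 7 = 2432 mod 7 = 3 -> Thursday (Mon=0 ... Sun=6)
Days before March (Jan-Feb): 59; March 1 index = (3 + 59) mod 7 = 6 -> Sunday
First Saturday is March 7
Saturdays: 7, 14, 21, 28

4 Saturdays


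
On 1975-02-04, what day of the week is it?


Date: February 4, 1975
Anchor: Jan 1, 1975. With p = 1975 - 1 = 1974: (p + p//4 - p//100 + p//400) mod 7 = (1974 + 493 - 19 + 4) mod 7 = 2452 mod 7 = 2 -> Wednesday (Mon=0 ... Sun=6)
Days before February (Jan): 31; offset = 31 + 4 - 1 = 34
Weekday index = (2 + 34) mod 7 = 1

Day of the week: Tuesday


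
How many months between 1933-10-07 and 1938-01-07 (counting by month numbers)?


From October 1933 to January 1938
5 years * 12 = 60 months, minus 9 months = 51

51 months


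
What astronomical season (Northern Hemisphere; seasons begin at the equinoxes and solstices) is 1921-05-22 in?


Date: May 22
Astronomical Spring (approx.; exact equinox/solstice day varies by year): March 20 to June 20
May 22 falls within the Spring window

Spring


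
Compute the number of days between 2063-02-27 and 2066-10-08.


From 2063-02-27 to 2066-10-08
2063-02-27: days before February = 31; day of year = 31 + 27 = 58
2066-10-08: days before October = 31 + 28 + 31 + 30 + 31 + 30 + 31 + 31 + 30 = 273 (2066 is not a leap year); day of year = 273 + 8 = 281
Rest of 2063: 365 - 58 = 307
Full years 2064 (366), 2065 (365): 731
Total = 307 + 731 + 281 = 1319

1319 days


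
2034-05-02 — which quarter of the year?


Month: May (month 5)
Q1: Jan-Mar, Q2: Apr-Jun, Q3: Jul-Sep, Q4: Oct-Dec

Q2


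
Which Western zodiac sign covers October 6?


Date: October 6
Conventional tropical zodiac dates: Libra from September 23 onward; Scorpio starts October 23
October 6 falls within the Libra range

Libra


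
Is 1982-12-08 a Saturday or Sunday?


Anchor: Jan 1, 1982. With p = 1982 - 1 = 1981: (p + p//4 - p//100 + p//400) mod 7 = (1981 + 495 - 19 + 4) mod 7 = 2461 mod 7 = 4 -> Friday (Mon=0 ... Sun=6)
Day of year: 342; offset = 341
Weekday index = (4 + 341) mod 7 = 2 -> Wednesday
Weekend days: Saturday, Sunday

No


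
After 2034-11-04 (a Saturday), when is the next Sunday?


Current: Saturday
Target: Sunday
Days ahead: 1

Next Sunday: 2034-11-05


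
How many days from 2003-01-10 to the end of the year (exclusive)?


Day of year: 10 of 365
Remaining = 365 - 10

355 days


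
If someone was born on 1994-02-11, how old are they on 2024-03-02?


Birth: 1994-02-11
Reference: 2024-03-02
Year difference: 2024 - 1994 = 30

30 years old


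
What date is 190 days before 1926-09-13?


Start: 1926-09-13, subtract 190 days
Back 13 days from September 13 reaches August 31, 1926 -> 177 left
August 1926 has 31 days -> back to July 31, 1926 -> 146 left
July 1926 has 31 days -> back to June 30, 1926 -> 115 left
June 1926 has 30 days -> back to May 31, 1926 -> 85 left
May 1926 has 31 days -> back to April 30, 1926 -> 54 left
April 1926 has 30 days -> back to March 31, 1926 -> 24 left
March 1926: 31 - 24 = 7 -> lands on March 7

Result: 1926-03-07


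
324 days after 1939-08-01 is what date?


Start: 1939-08-01, add 324 days
August 1939 has 31 days: 31 - 1 = 30 days to August 31 -> 294 left
September 1939 has 30 days -> 264 left
October 1939 has 31 days -> 233 left
November 1939 has 30 days -> 203 left
December 1939 has 31 days -> 172 left
January 1940 has 31 days -> 141 left
February 1940 has 29 days -> 112 left
March 1940 has 31 days -> 81 left
April 1940 has 30 days -> 51 left
May 1940 has 31 days -> 20 left
June 1940: 20 <= 30 -> lands on June 20

Result: 1940-06-20


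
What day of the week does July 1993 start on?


Target: July 1, 1993
Anchor: Jan 1, 1993. With p = 1993 - 1 = 1992: (p + p//4 - p//100 + p//400) mod 7 = (1992 + 498 - 19 + 4) mod 7 = 2475 mod 7 = 4 -> Friday (Mon=0 ... Sun=6)
Days before July (Jan-Jun): 181 days
Weekday index = (4 + 181) mod 7 = 3

Thursday


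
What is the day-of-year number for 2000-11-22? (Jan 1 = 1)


Date: November 22, 2000
Days in months 1 through 10: 305
Plus 22 days in November

Day of year: 327


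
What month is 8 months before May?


May is month 5
5 - 8 = -3; wrap: -3 + 12 = 9

September


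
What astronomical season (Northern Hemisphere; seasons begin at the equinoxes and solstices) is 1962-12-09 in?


Date: December 9
Astronomical Autumn (approx.; exact equinox/solstice day varies by year): September 22 to December 20
December 9 falls within the Autumn window

Autumn


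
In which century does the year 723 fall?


Century = (year - 1) // 100 + 1
= (723 - 1) // 100 + 1
= 722 // 100 + 1
= 7 + 1

8th century


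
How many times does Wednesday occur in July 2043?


July 2043 has 31 days
Anchor: Jan 1, 2043. With p = 2043 - 1 = 2042: (p + p//4 - p//100 + p//400) mod 7 = (2042 + 510 - 20 + 5) mod 7 = 2537 mod 7 = 3 -> Thursday (Mon=0 ... Sun=6)
Days before July (Jan-Jun): 181; July 1 index = (3 + 181) mod 7 = 2 -> Wednesday
First Wednesday is July 1
Wednesdays: 1, 8, 15, 22, 29

5 Wednesdays


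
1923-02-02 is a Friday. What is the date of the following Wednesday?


Current: Friday
Target: Wednesday
Days ahead: 5

Next Wednesday: 1923-02-07


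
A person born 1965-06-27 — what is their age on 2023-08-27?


Birth: 1965-06-27
Reference: 2023-08-27
Year difference: 2023 - 1965 = 58

58 years old


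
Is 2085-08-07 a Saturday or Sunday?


Anchor: Jan 1, 2085. With p = 2085 - 1 = 2084: (p + p//4 - p//100 + p//400) mod 7 = (2084 + 521 - 20 + 5) mod 7 = 2590 mod 7 = 0 -> Monday (Mon=0 ... Sun=6)
Day of year: 219; offset = 218
Weekday index = (0 + 218) mod 7 = 1 -> Tuesday
Weekend days: Saturday, Sunday

No


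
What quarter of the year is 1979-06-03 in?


Month: June (month 6)
Q1: Jan-Mar, Q2: Apr-Jun, Q3: Jul-Sep, Q4: Oct-Dec

Q2


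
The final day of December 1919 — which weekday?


December 1919 has 31 days
Anchor: Jan 1, 1919. With p = 1919 - 1 = 1918: (p + p//4 - p//100 + p//400) mod 7 = (1918 + 479 - 19 + 4) mod 7 = 2382 mod 7 = 2 -> Wednesday (Mon=0 ... Sun=6)
Days before December (Jan-Nov): 334; December 1 index = (2 + 334) mod 7 = 0 -> Monday
Last day offset: 31 - 1 = 30 days
Weekday index = (0 + 30) mod 7 = 2

Wednesday, December 31


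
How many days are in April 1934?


April 1934

30 days


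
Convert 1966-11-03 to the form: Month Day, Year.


ISO 1966-11-03 parses as year=1966, month=11, day=03
Month 11 -> November

November 3, 1966


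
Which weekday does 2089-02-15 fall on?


Date: February 15, 2089
Anchor: Jan 1, 2089. With p = 2089 - 1 = 2088: (p + p//4 - p//100 + p//400) mod 7 = (2088 + 522 - 20 + 5) mod 7 = 2595 mod 7 = 5 -> Saturday (Mon=0 ... Sun=6)
Days before February (Jan): 31; offset = 31 + 15 - 1 = 45
Weekday index = (5 + 45) mod 7 = 1

Day of the week: Tuesday


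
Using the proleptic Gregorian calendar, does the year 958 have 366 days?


Gregorian leap year rule: divisible by 4, but not by 100, unless also by 400.
958 is not divisible by 4 -> not a leap year

No


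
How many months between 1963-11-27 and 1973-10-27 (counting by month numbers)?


From November 1963 to October 1973
10 years * 12 = 120 months, minus 1 month = 119

119 months


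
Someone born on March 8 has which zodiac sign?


Date: March 8
Conventional tropical zodiac dates: Pisces from February 19 onward; Aries starts March 21
March 8 falls within the Pisces range

Pisces


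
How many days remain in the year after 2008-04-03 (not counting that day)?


Day of year: 94 of 366
Remaining = 366 - 94

272 days


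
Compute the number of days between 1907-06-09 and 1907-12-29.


From 1907-06-09 to 1907-12-29
1907-06-09: days before June = 31 + 28 + 31 + 30 + 31 = 151 (1907 is not a leap year); day of year = 151 + 9 = 160
1907-12-29: days before December = 31 + 28 + 31 + 30 + 31 + 30 + 31 + 31 + 30 + 31 + 30 = 334 (1907 is not a leap year); day of year = 334 + 29 = 363
Same year: 363 - 160 = 203

203 days


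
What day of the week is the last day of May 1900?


May 1900 has 31 days
Anchor: Jan 1, 1900. With p = 1900 - 1 = 1899: (p + p//4 - p//100 + p//400) mod 7 = (1899 + 474 - 18 + 4) mod 7 = 2359 mod 7 = 0 -> Monday (Mon=0 ... Sun=6)
Days before May (Jan-Apr): 120; May 1 index = (0 + 120) mod 7 = 1 -> Tuesday
Last day offset: 31 - 1 = 30 days
Weekday index = (1 + 30) mod 7 = 3

Thursday, May 31


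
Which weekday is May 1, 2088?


Target: May 1, 2088
Anchor: Jan 1, 2088. With p = 2088 - 1 = 2087: (p + p//4 - p//100 + p//400) mod 7 = (2087 + 521 - 20 + 5) mod 7 = 2593 mod 7 = 3 -> Thursday (Mon=0 ... Sun=6)
Days before May (Jan-Apr): 121 days
Weekday index = (3 + 121) mod 7 = 5

Saturday


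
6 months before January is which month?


January is month 1
1 - 6 = -5; wrap: -5 + 12 = 7

July


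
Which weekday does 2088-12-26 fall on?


Date: December 26, 2088
Anchor: Jan 1, 2088. With p = 2088 - 1 = 2087: (p + p//4 - p//100 + p//400) mod 7 = (2087 + 521 - 20 + 5) mod 7 = 2593 mod 7 = 3 -> Thursday (Mon=0 ... Sun=6)
Days before December (Jan-Nov): 335; offset = 335 + 26 - 1 = 360
Weekday index = (3 + 360) mod 7 = 6

Day of the week: Sunday


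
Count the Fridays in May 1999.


May 1999 has 31 days
Anchor: Jan 1, 1999. With p = 1999 - 1 = 1998: (p + p//4 - p//100 + p//400) mod 7 = (1998 + 499 - 19 + 4) mod 7 = 2482 mod 7 = 4 -> Friday (Mon=0 ... Sun=6)
Days before May (Jan-Apr): 120; May 1 index = (4 + 120) mod 7 = 5 -> Saturday
First Friday is May 7
Fridays: 7, 14, 21, 28

4 Fridays


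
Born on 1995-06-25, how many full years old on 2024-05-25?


Birth: 1995-06-25
Reference: 2024-05-25
Year difference: 2024 - 1995 = 29
Birthday not yet reached in 2024, subtract 1

28 years old


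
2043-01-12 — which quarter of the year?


Month: January (month 1)
Q1: Jan-Mar, Q2: Apr-Jun, Q3: Jul-Sep, Q4: Oct-Dec

Q1


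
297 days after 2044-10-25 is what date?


Start: 2044-10-25, add 297 days
October 2044 has 31 days: 31 - 25 = 6 days to October 31 -> 291 left
November 2044 has 30 days -> 261 left
December 2044 has 31 days -> 230 left
January 2045 has 31 days -> 199 left
February 2045 has 28 days -> 171 left
March 2045 has 31 days -> 140 left
April 2045 has 30 days -> 110 left
May 2045 has 31 days -> 79 left
June 2045 has 30 days -> 49 left
July 2045 has 31 days -> 18 left
August 2045: 18 <= 31 -> lands on August 18

Result: 2045-08-18


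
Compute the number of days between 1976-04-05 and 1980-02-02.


From 1976-04-05 to 1980-02-02
1976-04-05: days before April = 31 + 29 + 31 = 91 (1976 is a leap year); day of year = 91 + 5 = 96
1980-02-02: days before February = 31; day of year = 31 + 2 = 33
Rest of 1976: 366 - 96 = 270
Full years 1977 (365), 1978 (365), 1979 (365): 1095
Total = 270 + 1095 + 33 = 1398

1398 days


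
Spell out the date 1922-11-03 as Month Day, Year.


ISO 1922-11-03 parses as year=1922, month=11, day=03
Month 11 -> November

November 3, 1922


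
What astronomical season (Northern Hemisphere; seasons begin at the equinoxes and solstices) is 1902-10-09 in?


Date: October 9
Astronomical Autumn (approx.; exact equinox/solstice day varies by year): September 22 to December 20
October 9 falls within the Autumn window

Autumn


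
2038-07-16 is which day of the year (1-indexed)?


Date: July 16, 2038
Days in months 1 through 6: 181
Plus 16 days in July

Day of year: 197


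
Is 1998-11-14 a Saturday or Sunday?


Anchor: Jan 1, 1998. With p = 1998 - 1 = 1997: (p + p//4 - p//100 + p//400) mod 7 = (1997 + 499 - 19 + 4) mod 7 = 2481 mod 7 = 3 -> Thursday (Mon=0 ... Sun=6)
Day of year: 318; offset = 317
Weekday index = (3 + 317) mod 7 = 5 -> Saturday
Weekend days: Saturday, Sunday

Yes


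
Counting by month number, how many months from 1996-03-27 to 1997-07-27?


From March 1996 to July 1997
1 year * 12 = 12 months, plus 4 months = 16

16 months


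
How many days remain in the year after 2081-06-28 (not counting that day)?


Day of year: 179 of 365
Remaining = 365 - 179

186 days


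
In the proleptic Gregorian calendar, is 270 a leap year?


Gregorian leap year rule: divisible by 4, but not by 100, unless also by 400.
270 is not divisible by 4 -> not a leap year

No


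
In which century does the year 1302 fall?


Century = (year - 1) // 100 + 1
= (1302 - 1) // 100 + 1
= 1301 // 100 + 1
= 13 + 1

14th century


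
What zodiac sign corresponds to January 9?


Date: January 9
Conventional tropical zodiac dates: Capricorn from December 22 onward; Aquarius starts January 20
January 9 falls within the Capricorn range

Capricorn


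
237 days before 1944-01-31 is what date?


Start: 1944-01-31, subtract 237 days
Back 31 days from January 31 reaches December 31, 1943 -> 206 left
December 1943 has 31 days -> back to November 30, 1943 -> 175 left
November 1943 has 30 days -> back to October 31, 1943 -> 145 left
October 1943 has 31 days -> back to September 30, 1943 -> 114 left
September 1943 has 30 days -> back to August 31, 1943 -> 84 left
August 1943 has 31 days -> back to July 31, 1943 -> 53 left
July 1943 has 31 days -> back to June 30, 1943 -> 22 left
June 1943: 30 - 22 = 8 -> lands on June 8

Result: 1943-06-08


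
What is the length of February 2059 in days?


February 2059 (leap year: no)

28 days


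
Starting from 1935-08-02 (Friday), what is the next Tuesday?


Current: Friday
Target: Tuesday
Days ahead: 4

Next Tuesday: 1935-08-06


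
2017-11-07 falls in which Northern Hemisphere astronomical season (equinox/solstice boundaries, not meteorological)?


Date: November 7
Astronomical Autumn (approx.; exact equinox/solstice day varies by year): September 22 to December 20
November 7 falls within the Autumn window

Autumn


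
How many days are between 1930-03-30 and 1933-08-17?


From 1930-03-30 to 1933-08-17
1930-03-30: days before March = 31 + 28 = 59 (1930 is not a leap year); day of year = 59 + 30 = 89
1933-08-17: days before August = 31 + 28 + 31 + 30 + 31 + 30 + 31 = 212 (1933 is not a leap year); day of year = 212 + 17 = 229
Rest of 1930: 365 - 89 = 276
Full years 1931 (365), 1932 (366): 731
Total = 276 + 731 + 229 = 1236

1236 days


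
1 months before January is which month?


January is month 1
1 - 1 = 0; wrap: 0 + 12 = 12

December


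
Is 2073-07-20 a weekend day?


Anchor: Jan 1, 2073. With p = 2073 - 1 = 2072: (p + p//4 - p//100 + p//400) mod 7 = (2072 + 518 - 20 + 5) mod 7 = 2575 mod 7 = 6 -> Sunday (Mon=0 ... Sun=6)
Day of year: 201; offset = 200
Weekday index = (6 + 200) mod 7 = 3 -> Thursday
Weekend days: Saturday, Sunday

No


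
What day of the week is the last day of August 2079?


August 2079 has 31 days
Anchor: Jan 1, 2079. With p = 2079 - 1 = 2078: (p + p//4 - p//100 + p//400) mod 7 = (2078 + 519 - 20 + 5) mod 7 = 2582 mod 7 = 6 -> Sunday (Mon=0 ... Sun=6)
Days before August (Jan-Jul): 212; August 1 index = (6 + 212) mod 7 = 1 -> Tuesday
Last day offset: 31 - 1 = 30 days
Weekday index = (1 + 30) mod 7 = 3

Thursday, August 31


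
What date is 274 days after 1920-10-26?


Start: 1920-10-26, add 274 days
October 1920 has 31 days: 31 - 26 = 5 days to October 31 -> 269 left
November 1920 has 30 days -> 239 left
December 1920 has 31 days -> 208 left
January 1921 has 31 days -> 177 left
February 1921 has 28 days -> 149 left
March 1921 has 31 days -> 118 left
April 1921 has 30 days -> 88 left
May 1921 has 31 days -> 57 left
June 1921 has 30 days -> 27 left
July 1921: 27 <= 31 -> lands on July 27

Result: 1921-07-27


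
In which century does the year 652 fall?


Century = (year - 1) // 100 + 1
= (652 - 1) // 100 + 1
= 651 // 100 + 1
= 6 + 1

7th century


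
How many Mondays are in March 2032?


March 2032 has 31 days
Anchor: Jan 1, 2032. With p = 2032 - 1 = 2031: (p + p//4 - p//100 + p//400) mod 7 = (2031 + 507 - 20 + 5) mod 7 = 2523 mod 7 = 3 -> Thursday (Mon=0 ... Sun=6)
Days before March (Jan-Feb): 60; March 1 index = (3 + 60) mod 7 = 0 -> Monday
First Monday is March 1
Mondays: 1, 8, 15, 22, 29

5 Mondays


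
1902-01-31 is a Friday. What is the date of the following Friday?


Current: Friday
Target: Friday
Days ahead: 7

Next Friday: 1902-02-07


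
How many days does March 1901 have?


March 1901

31 days


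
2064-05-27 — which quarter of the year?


Month: May (month 5)
Q1: Jan-Mar, Q2: Apr-Jun, Q3: Jul-Sep, Q4: Oct-Dec

Q2


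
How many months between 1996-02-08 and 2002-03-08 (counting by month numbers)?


From February 1996 to March 2002
6 years * 12 = 72 months, plus 1 month = 73

73 months


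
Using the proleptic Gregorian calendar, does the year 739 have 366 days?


Gregorian leap year rule: divisible by 4, but not by 100, unless also by 400.
739 is not divisible by 4 -> not a leap year

No


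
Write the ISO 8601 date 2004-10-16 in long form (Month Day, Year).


ISO 2004-10-16 parses as year=2004, month=10, day=16
Month 10 -> October

October 16, 2004


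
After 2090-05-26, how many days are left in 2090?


Day of year: 146 of 365
Remaining = 365 - 146

219 days


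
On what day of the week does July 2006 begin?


Target: July 1, 2006
Anchor: Jan 1, 2006. With p = 2006 - 1 = 2005: (p + p//4 - p//100 + p//400) mod 7 = (2005 + 501 - 20 + 5) mod 7 = 2491 mod 7 = 6 -> Sunday (Mon=0 ... Sun=6)
Days before July (Jan-Jun): 181 days
Weekday index = (6 + 181) mod 7 = 5

Saturday


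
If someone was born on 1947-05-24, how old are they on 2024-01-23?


Birth: 1947-05-24
Reference: 2024-01-23
Year difference: 2024 - 1947 = 77
Birthday not yet reached in 2024, subtract 1

76 years old


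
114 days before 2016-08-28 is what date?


Start: 2016-08-28, subtract 114 days
Back 28 days from August 28 reaches July 31, 2016 -> 86 left
July 2016 has 31 days -> back to June 30, 2016 -> 55 left
June 2016 has 30 days -> back to May 31, 2016 -> 25 left
May 2016: 31 - 25 = 6 -> lands on May 6

Result: 2016-05-06


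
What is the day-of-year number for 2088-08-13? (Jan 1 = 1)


Date: August 13, 2088
Days in months 1 through 7: 213
Plus 13 days in August

Day of year: 226


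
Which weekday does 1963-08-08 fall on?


Date: August 8, 1963
Anchor: Jan 1, 1963. With p = 1963 - 1 = 1962: (p + p//4 - p//100 + p//400) mod 7 = (1962 + 490 - 19 + 4) mod 7 = 2437 mod 7 = 1 -> Tuesday (Mon=0 ... Sun=6)
Days before August (Jan-Jul): 212; offset = 212 + 8 - 1 = 219
Weekday index = (1 + 219) mod 7 = 3

Day of the week: Thursday


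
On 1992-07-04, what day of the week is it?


Date: July 4, 1992
Anchor: Jan 1, 1992. With p = 1992 - 1 = 1991: (p + p//4 - p//100 + p//400) mod 7 = (1991 + 497 - 19 + 4) mod 7 = 2473 mod 7 = 2 -> Wednesday (Mon=0 ... Sun=6)
Days before July (Jan-Jun): 182; offset = 182 + 4 - 1 = 185
Weekday index = (2 + 185) mod 7 = 5

Day of the week: Saturday


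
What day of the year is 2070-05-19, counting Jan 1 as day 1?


Date: May 19, 2070
Days in months 1 through 4: 120
Plus 19 days in May

Day of year: 139


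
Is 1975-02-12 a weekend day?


Anchor: Jan 1, 1975. With p = 1975 - 1 = 1974: (p + p//4 - p//100 + p//400) mod 7 = (1974 + 493 - 19 + 4) mod 7 = 2452 mod 7 = 2 -> Wednesday (Mon=0 ... Sun=6)
Day of year: 43; offset = 42
Weekday index = (2 + 42) mod 7 = 2 -> Wednesday
Weekend days: Saturday, Sunday

No


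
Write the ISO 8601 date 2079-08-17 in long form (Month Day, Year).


ISO 2079-08-17 parses as year=2079, month=08, day=17
Month 8 -> August

August 17, 2079


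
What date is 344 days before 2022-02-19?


Start: 2022-02-19, subtract 344 days
Back 19 days from February 19 reaches January 31, 2022 -> 325 left
January 2022 has 31 days -> back to December 31, 2021 -> 294 left
December 2021 has 31 days -> back to November 30, 2021 -> 263 left
November 2021 has 30 days -> back to October 31, 2021 -> 233 left
October 2021 has 31 days -> back to September 30, 2021 -> 202 left
September 2021 has 30 days -> back to August 31, 2021 -> 172 left
August 2021 has 31 days -> back to July 31, 2021 -> 141 left
July 2021 has 31 days -> back to June 30, 2021 -> 110 left
June 2021 has 30 days -> back to May 31, 2021 -> 80 left
May 2021 has 31 days -> back to April 30, 2021 -> 49 left
April 2021 has 30 days -> back to March 31, 2021 -> 19 left
March 2021: 31 - 19 = 12 -> lands on March 12

Result: 2021-03-12


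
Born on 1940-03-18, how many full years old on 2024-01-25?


Birth: 1940-03-18
Reference: 2024-01-25
Year difference: 2024 - 1940 = 84
Birthday not yet reached in 2024, subtract 1

83 years old


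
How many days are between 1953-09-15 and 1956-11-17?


From 1953-09-15 to 1956-11-17
1953-09-15: days before September = 31 + 28 + 31 + 30 + 31 + 30 + 31 + 31 = 243 (1953 is not a leap year); day of year = 243 + 15 = 258
1956-11-17: days before November = 31 + 29 + 31 + 30 + 31 + 30 + 31 + 31 + 30 + 31 = 305 (1956 is a leap year); day of year = 305 + 17 = 322
Rest of 1953: 365 - 258 = 107
Full years 1954 (365), 1955 (365): 730
Total = 107 + 730 + 322 = 1159

1159 days


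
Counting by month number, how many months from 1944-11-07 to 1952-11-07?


From November 1944 to November 1952
8 years * 12 = 96 months = 96

96 months


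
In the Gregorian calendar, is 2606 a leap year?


Gregorian leap year rule: divisible by 4, but not by 100, unless also by 400.
2606 is not divisible by 4 -> not a leap year

No
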